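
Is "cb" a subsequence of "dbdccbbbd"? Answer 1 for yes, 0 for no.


Check if "cb" is a subsequence of "dbdccbbbd"
Greedy scan:
  Position 0 ('d'): no match needed
  Position 1 ('b'): no match needed
  Position 2 ('d'): no match needed
  Position 3 ('c'): matches sub[0] = 'c'
  Position 4 ('c'): no match needed
  Position 5 ('b'): matches sub[1] = 'b'
  Position 6 ('b'): no match needed
  Position 7 ('b'): no match needed
  Position 8 ('d'): no match needed
All 2 characters matched => is a subsequence

1


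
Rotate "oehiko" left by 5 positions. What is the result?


Input: "oehiko", rotate left by 5
First 5 characters: "oehik"
Remaining characters: "o"
Concatenate remaining + first: "o" + "oehik" = "ooehik"

ooehik


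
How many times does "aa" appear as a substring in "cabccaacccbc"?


Searching for "aa" in "cabccaacccbc"
Scanning each position:
  Position 0: "ca" => no
  Position 1: "ab" => no
  Position 2: "bc" => no
  Position 3: "cc" => no
  Position 4: "ca" => no
  Position 5: "aa" => MATCH
  Position 6: "ac" => no
  Position 7: "cc" => no
  Position 8: "cc" => no
  Position 9: "cb" => no
  Position 10: "bc" => no
Total occurrences: 1

1


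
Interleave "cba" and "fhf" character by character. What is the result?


Interleaving "cba" and "fhf":
  Position 0: 'c' from first, 'f' from second => "cf"
  Position 1: 'b' from first, 'h' from second => "bh"
  Position 2: 'a' from first, 'f' from second => "af"
Result: cfbhaf

cfbhaf


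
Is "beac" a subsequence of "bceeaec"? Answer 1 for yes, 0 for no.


Check if "beac" is a subsequence of "bceeaec"
Greedy scan:
  Position 0 ('b'): matches sub[0] = 'b'
  Position 1 ('c'): no match needed
  Position 2 ('e'): matches sub[1] = 'e'
  Position 3 ('e'): no match needed
  Position 4 ('a'): matches sub[2] = 'a'
  Position 5 ('e'): no match needed
  Position 6 ('c'): matches sub[3] = 'c'
All 4 characters matched => is a subsequence

1


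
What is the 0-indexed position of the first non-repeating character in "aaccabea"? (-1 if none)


Input: aaccabea
Character frequencies:
  'a': 4
  'b': 1
  'c': 2
  'e': 1
Scanning left to right for freq == 1:
  Position 0 ('a'): freq=4, skip
  Position 1 ('a'): freq=4, skip
  Position 2 ('c'): freq=2, skip
  Position 3 ('c'): freq=2, skip
  Position 4 ('a'): freq=4, skip
  Position 5 ('b'): unique! => answer = 5

5


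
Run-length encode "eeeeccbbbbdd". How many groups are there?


Input: eeeeccbbbbdd
Scanning for consecutive runs:
  Group 1: 'e' x 4 (positions 0-3)
  Group 2: 'c' x 2 (positions 4-5)
  Group 3: 'b' x 4 (positions 6-9)
  Group 4: 'd' x 2 (positions 10-11)
Total groups: 4

4


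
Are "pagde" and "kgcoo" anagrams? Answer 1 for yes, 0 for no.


Strings: "pagde", "kgcoo"
Sorted first:  adegp
Sorted second: cgkoo
Differ at position 0: 'a' vs 'c' => not anagrams

0


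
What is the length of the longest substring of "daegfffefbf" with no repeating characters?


Input: "daegfffefbf"
Sliding window (track last position of each char):
  Position 0 ('d'): window [0,0] length 1 -- new best
  Position 1 ('a'): window [0,1] length 2 -- new best
  Position 2 ('e'): window [0,2] length 3 -- new best
  Position 3 ('g'): window [0,3] length 4 -- new best
  Position 4 ('f'): window [0,4] length 5 -- new best
  Position 5 ('f'): repeat (last at 4), move window start to 5
  Position 5 ('f'): window [5,5] length 1
  Position 6 ('f'): repeat (last at 5), move window start to 6
  Position 6 ('f'): window [6,6] length 1
  Position 7 ('e'): window [6,7] length 2
  Position 8 ('f'): repeat (last at 6), move window start to 7
  Position 8 ('f'): window [7,8] length 2
  Position 9 ('b'): window [7,9] length 3
  Position 10 ('f'): repeat (last at 8), move window start to 9
  Position 10 ('f'): window [9,10] length 2
Longest substring with no repeats: "daegf" with length 5

5


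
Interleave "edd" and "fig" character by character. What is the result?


Interleaving "edd" and "fig":
  Position 0: 'e' from first, 'f' from second => "ef"
  Position 1: 'd' from first, 'i' from second => "di"
  Position 2: 'd' from first, 'g' from second => "dg"
Result: efdidg

efdidg


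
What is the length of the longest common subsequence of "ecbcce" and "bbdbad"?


LCS of "ecbcce" and "bbdbad"
DP table:
           b    b    d    b    a    d
      0    0    0    0    0    0    0
  e   0    0    0    0    0    0    0
  c   0    0    0    0    0    0    0
  b   0    1    1    1    1    1    1
  c   0    1    1    1    1    1    1
  c   0    1    1    1    1    1    1
  e   0    1    1    1    1    1    1
LCS length = dp[6][6] = 1

1


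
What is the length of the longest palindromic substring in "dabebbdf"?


Input: "dabebbdf"
Checking substrings for palindromes:
  [2:5] "beb" (len 3) => palindrome
  [4:6] "bb" (len 2) => palindrome
Longest palindromic substring: "beb" with length 3

3


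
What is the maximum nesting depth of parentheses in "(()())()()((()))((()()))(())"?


Input: "(()())()()((()))((()()))(())"
Tracking depth:
  Position 0 '(': depth becomes 1
  Position 1 '(': depth becomes 2
  Position 2 ')': depth becomes 1
  Position 3 '(': depth becomes 2
  Position 4 ')': depth becomes 1
  Position 5 ')': depth becomes 0
  Position 6 '(': depth becomes 1
  Position 7 ')': depth becomes 0
  Position 8 '(': depth becomes 1
  Position 9 ')': depth becomes 0
  Position 10 '(': depth becomes 1
  Position 11 '(': depth becomes 2
  Position 12 '(': depth becomes 3
  Position 13 ')': depth becomes 2
  Position 14 ')': depth becomes 1
  Position 15 ')': depth becomes 0
  Position 16 '(': depth becomes 1
  Position 17 '(': depth becomes 2
  Position 18 '(': depth becomes 3
  Position 19 ')': depth becomes 2
  Position 20 '(': depth becomes 3
  Position 21 ')': depth becomes 2
  Position 22 ')': depth becomes 1
  Position 23 ')': depth becomes 0
  Position 24 '(': depth becomes 1
  Position 25 '(': depth becomes 2
  Position 26 ')': depth becomes 1
  Position 27 ')': depth becomes 0
Maximum depth reached: 3

3


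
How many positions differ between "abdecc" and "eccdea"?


Comparing "abdecc" and "eccdea" position by position:
  Position 0: 'a' vs 'e' => DIFFER
  Position 1: 'b' vs 'c' => DIFFER
  Position 2: 'd' vs 'c' => DIFFER
  Position 3: 'e' vs 'd' => DIFFER
  Position 4: 'c' vs 'e' => DIFFER
  Position 5: 'c' vs 'a' => DIFFER
Positions that differ: 6

6


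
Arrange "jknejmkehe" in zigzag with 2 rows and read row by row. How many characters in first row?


Zigzag "jknejmkehe" into 2 rows:
Placing characters:
  'j' => row 0
  'k' => row 1
  'n' => row 0
  'e' => row 1
  'j' => row 0
  'm' => row 1
  'k' => row 0
  'e' => row 1
  'h' => row 0
  'e' => row 1
Rows:
  Row 0: "jnjkh"
  Row 1: "kemee"
First row length: 5

5


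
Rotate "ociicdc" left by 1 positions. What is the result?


Input: "ociicdc", rotate left by 1
First 1 characters: "o"
Remaining characters: "ciicdc"
Concatenate remaining + first: "ciicdc" + "o" = "ciicdco"

ciicdco


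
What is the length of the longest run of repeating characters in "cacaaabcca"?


Input: "cacaaabcca"
Scanning for longest run:
  Position 1 ('a'): new char, reset run to 1
  Position 2 ('c'): new char, reset run to 1
  Position 3 ('a'): new char, reset run to 1
  Position 4 ('a'): continues run of 'a', length=2
  Position 5 ('a'): continues run of 'a', length=3
  Position 6 ('b'): new char, reset run to 1
  Position 7 ('c'): new char, reset run to 1
  Position 8 ('c'): continues run of 'c', length=2
  Position 9 ('a'): new char, reset run to 1
Longest run: 'a' with length 3

3


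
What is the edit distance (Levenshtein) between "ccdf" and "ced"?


Computing edit distance: "ccdf" -> "ced"
DP table:
           c    e    d
      0    1    2    3
  c   1    0    1    2
  c   2    1    1    2
  d   3    2    2    1
  f   4    3    3    2
Edit distance = dp[4][3] = 2

2


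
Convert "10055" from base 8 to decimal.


Input: "10055" in base 8
Positional expansion:
  Digit '1' (value 1) x 8^4 = 4096
  Digit '0' (value 0) x 8^3 = 0
  Digit '0' (value 0) x 8^2 = 0
  Digit '5' (value 5) x 8^1 = 40
  Digit '5' (value 5) x 8^0 = 5
Sum = 4141

4141


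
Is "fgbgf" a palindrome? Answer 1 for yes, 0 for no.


Input: fgbgf
Reversed: fgbgf
  Compare pos 0 ('f') with pos 4 ('f'): match
  Compare pos 1 ('g') with pos 3 ('g'): match
Result: palindrome

1


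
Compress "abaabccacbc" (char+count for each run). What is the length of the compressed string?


Input: abaabccacbc
Runs:
  'a' x 1 => "a1"
  'b' x 1 => "b1"
  'a' x 2 => "a2"
  'b' x 1 => "b1"
  'c' x 2 => "c2"
  'a' x 1 => "a1"
  'c' x 1 => "c1"
  'b' x 1 => "b1"
  'c' x 1 => "c1"
Compressed: "a1b1a2b1c2a1c1b1c1"
Compressed length: 18

18


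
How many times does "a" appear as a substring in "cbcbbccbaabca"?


Searching for "a" in "cbcbbccbaabca"
Scanning each position:
  Position 0: "c" => no
  Position 1: "b" => no
  Position 2: "c" => no
  Position 3: "b" => no
  Position 4: "b" => no
  Position 5: "c" => no
  Position 6: "c" => no
  Position 7: "b" => no
  Position 8: "a" => MATCH
  Position 9: "a" => MATCH
  Position 10: "b" => no
  Position 11: "c" => no
  Position 12: "a" => MATCH
Total occurrences: 3

3


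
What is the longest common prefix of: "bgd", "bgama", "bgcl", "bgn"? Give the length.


Words: bgd, bgama, bgcl, bgn
  Position 0: all 'b' => match
  Position 1: all 'g' => match
  Position 2: ('d', 'a', 'c', 'n') => mismatch, stop
LCP = "bg" (length 2)

2


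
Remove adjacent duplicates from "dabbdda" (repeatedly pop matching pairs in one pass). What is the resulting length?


Input: dabbdda
Stack-based adjacent duplicate removal:
  Read 'd': push. Stack: d
  Read 'a': push. Stack: da
  Read 'b': push. Stack: dab
  Read 'b': matches stack top 'b' => pop. Stack: da
  Read 'd': push. Stack: dad
  Read 'd': matches stack top 'd' => pop. Stack: da
  Read 'a': matches stack top 'a' => pop. Stack: d
Final stack: "d" (length 1)

1


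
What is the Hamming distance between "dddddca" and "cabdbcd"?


Comparing "dddddca" and "cabdbcd" position by position:
  Position 0: 'd' vs 'c' => differ
  Position 1: 'd' vs 'a' => differ
  Position 2: 'd' vs 'b' => differ
  Position 3: 'd' vs 'd' => same
  Position 4: 'd' vs 'b' => differ
  Position 5: 'c' vs 'c' => same
  Position 6: 'a' vs 'd' => differ
Total differences (Hamming distance): 5

5


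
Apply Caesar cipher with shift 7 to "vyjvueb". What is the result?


Caesar cipher: shift "vyjvueb" by 7
  'v' (pos 21) + 7 = pos 2 = 'c'
  'y' (pos 24) + 7 = pos 5 = 'f'
  'j' (pos 9) + 7 = pos 16 = 'q'
  'v' (pos 21) + 7 = pos 2 = 'c'
  'u' (pos 20) + 7 = pos 1 = 'b'
  'e' (pos 4) + 7 = pos 11 = 'l'
  'b' (pos 1) + 7 = pos 8 = 'i'
Result: cfqcbli

cfqcbli


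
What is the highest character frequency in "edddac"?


Input: edddac
Character counts:
  'a': 1
  'c': 1
  'd': 3
  'e': 1
Maximum frequency: 3

3


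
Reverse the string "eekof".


Input: eekof
Reading characters right to left:
  Position 4: 'f'
  Position 3: 'o'
  Position 2: 'k'
  Position 1: 'e'
  Position 0: 'e'
Reversed: fokee

fokee


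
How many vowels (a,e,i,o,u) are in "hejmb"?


Input: hejmb
Checking each character:
  'h' at position 0: consonant
  'e' at position 1: vowel (running total: 1)
  'j' at position 2: consonant
  'm' at position 3: consonant
  'b' at position 4: consonant
Total vowels: 1

1


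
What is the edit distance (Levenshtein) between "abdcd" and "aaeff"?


Computing edit distance: "abdcd" -> "aaeff"
DP table:
           a    a    e    f    f
      0    1    2    3    4    5
  a   1    0    1    2    3    4
  b   2    1    1    2    3    4
  d   3    2    2    2    3    4
  c   4    3    3    3    3    4
  d   5    4    4    4    4    4
Edit distance = dp[5][5] = 4

4


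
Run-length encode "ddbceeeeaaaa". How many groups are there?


Input: ddbceeeeaaaa
Scanning for consecutive runs:
  Group 1: 'd' x 2 (positions 0-1)
  Group 2: 'b' x 1 (positions 2-2)
  Group 3: 'c' x 1 (positions 3-3)
  Group 4: 'e' x 4 (positions 4-7)
  Group 5: 'a' x 4 (positions 8-11)
Total groups: 5

5


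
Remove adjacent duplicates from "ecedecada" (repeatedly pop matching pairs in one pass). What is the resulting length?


Input: ecedecada
Stack-based adjacent duplicate removal:
  Read 'e': push. Stack: e
  Read 'c': push. Stack: ec
  Read 'e': push. Stack: ece
  Read 'd': push. Stack: eced
  Read 'e': push. Stack: ecede
  Read 'c': push. Stack: ecedec
  Read 'a': push. Stack: ecedeca
  Read 'd': push. Stack: ecedecad
  Read 'a': push. Stack: ecedecada
Final stack: "ecedecada" (length 9)

9


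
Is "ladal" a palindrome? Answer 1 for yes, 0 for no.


Input: ladal
Reversed: ladal
  Compare pos 0 ('l') with pos 4 ('l'): match
  Compare pos 1 ('a') with pos 3 ('a'): match
Result: palindrome

1


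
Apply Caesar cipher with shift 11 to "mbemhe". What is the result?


Caesar cipher: shift "mbemhe" by 11
  'm' (pos 12) + 11 = pos 23 = 'x'
  'b' (pos 1) + 11 = pos 12 = 'm'
  'e' (pos 4) + 11 = pos 15 = 'p'
  'm' (pos 12) + 11 = pos 23 = 'x'
  'h' (pos 7) + 11 = pos 18 = 's'
  'e' (pos 4) + 11 = pos 15 = 'p'
Result: xmpxsp

xmpxsp


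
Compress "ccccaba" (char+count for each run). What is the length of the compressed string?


Input: ccccaba
Runs:
  'c' x 4 => "c4"
  'a' x 1 => "a1"
  'b' x 1 => "b1"
  'a' x 1 => "a1"
Compressed: "c4a1b1a1"
Compressed length: 8

8


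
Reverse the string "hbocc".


Input: hbocc
Reading characters right to left:
  Position 4: 'c'
  Position 3: 'c'
  Position 2: 'o'
  Position 1: 'b'
  Position 0: 'h'
Reversed: ccobh

ccobh


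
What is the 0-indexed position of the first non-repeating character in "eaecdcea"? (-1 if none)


Input: eaecdcea
Character frequencies:
  'a': 2
  'c': 2
  'd': 1
  'e': 3
Scanning left to right for freq == 1:
  Position 0 ('e'): freq=3, skip
  Position 1 ('a'): freq=2, skip
  Position 2 ('e'): freq=3, skip
  Position 3 ('c'): freq=2, skip
  Position 4 ('d'): unique! => answer = 4

4


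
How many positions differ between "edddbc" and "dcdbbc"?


Comparing "edddbc" and "dcdbbc" position by position:
  Position 0: 'e' vs 'd' => DIFFER
  Position 1: 'd' vs 'c' => DIFFER
  Position 2: 'd' vs 'd' => same
  Position 3: 'd' vs 'b' => DIFFER
  Position 4: 'b' vs 'b' => same
  Position 5: 'c' vs 'c' => same
Positions that differ: 3

3


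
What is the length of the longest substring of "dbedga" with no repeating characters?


Input: "dbedga"
Sliding window (track last position of each char):
  Position 0 ('d'): window [0,0] length 1 -- new best
  Position 1 ('b'): window [0,1] length 2 -- new best
  Position 2 ('e'): window [0,2] length 3 -- new best
  Position 3 ('d'): repeat (last at 0), move window start to 1
  Position 3 ('d'): window [1,3] length 3
  Position 4 ('g'): window [1,4] length 4 -- new best
  Position 5 ('a'): window [1,5] length 5 -- new best
Longest substring with no repeats: "bedga" with length 5

5


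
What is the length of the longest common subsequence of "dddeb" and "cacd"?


LCS of "dddeb" and "cacd"
DP table:
           c    a    c    d
      0    0    0    0    0
  d   0    0    0    0    1
  d   0    0    0    0    1
  d   0    0    0    0    1
  e   0    0    0    0    1
  b   0    0    0    0    1
LCS length = dp[5][4] = 1

1


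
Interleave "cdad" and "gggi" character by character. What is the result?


Interleaving "cdad" and "gggi":
  Position 0: 'c' from first, 'g' from second => "cg"
  Position 1: 'd' from first, 'g' from second => "dg"
  Position 2: 'a' from first, 'g' from second => "ag"
  Position 3: 'd' from first, 'i' from second => "di"
Result: cgdgagdi

cgdgagdi


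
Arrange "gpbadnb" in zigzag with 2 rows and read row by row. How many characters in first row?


Zigzag "gpbadnb" into 2 rows:
Placing characters:
  'g' => row 0
  'p' => row 1
  'b' => row 0
  'a' => row 1
  'd' => row 0
  'n' => row 1
  'b' => row 0
Rows:
  Row 0: "gbdb"
  Row 1: "pan"
First row length: 4

4


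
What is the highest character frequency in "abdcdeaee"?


Input: abdcdeaee
Character counts:
  'a': 2
  'b': 1
  'c': 1
  'd': 2
  'e': 3
Maximum frequency: 3

3


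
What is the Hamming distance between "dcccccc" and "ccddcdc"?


Comparing "dcccccc" and "ccddcdc" position by position:
  Position 0: 'd' vs 'c' => differ
  Position 1: 'c' vs 'c' => same
  Position 2: 'c' vs 'd' => differ
  Position 3: 'c' vs 'd' => differ
  Position 4: 'c' vs 'c' => same
  Position 5: 'c' vs 'd' => differ
  Position 6: 'c' vs 'c' => same
Total differences (Hamming distance): 4

4


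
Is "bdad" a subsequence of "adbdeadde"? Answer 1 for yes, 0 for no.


Check if "bdad" is a subsequence of "adbdeadde"
Greedy scan:
  Position 0 ('a'): no match needed
  Position 1 ('d'): no match needed
  Position 2 ('b'): matches sub[0] = 'b'
  Position 3 ('d'): matches sub[1] = 'd'
  Position 4 ('e'): no match needed
  Position 5 ('a'): matches sub[2] = 'a'
  Position 6 ('d'): matches sub[3] = 'd'
  Position 7 ('d'): no match needed
  Position 8 ('e'): no match needed
All 4 characters matched => is a subsequence

1


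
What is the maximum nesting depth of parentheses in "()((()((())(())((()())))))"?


Input: "()((()((())(())((()())))))"
Tracking depth:
  Position 0 '(': depth becomes 1
  Position 1 ')': depth becomes 0
  Position 2 '(': depth becomes 1
  Position 3 '(': depth becomes 2
  Position 4 '(': depth becomes 3
  Position 5 ')': depth becomes 2
  Position 6 '(': depth becomes 3
  Position 7 '(': depth becomes 4
  Position 8 '(': depth becomes 5
  Position 9 ')': depth becomes 4
  Position 10 ')': depth becomes 3
  Position 11 '(': depth becomes 4
  Position 12 '(': depth becomes 5
  Position 13 ')': depth becomes 4
  Position 14 ')': depth becomes 3
  Position 15 '(': depth becomes 4
  Position 16 '(': depth becomes 5
  Position 17 '(': depth becomes 6
  Position 18 ')': depth becomes 5
  Position 19 '(': depth becomes 6
  Position 20 ')': depth becomes 5
  Position 21 ')': depth becomes 4
  Position 22 ')': depth becomes 3
  Position 23 ')': depth becomes 2
  Position 24 ')': depth becomes 1
  Position 25 ')': depth becomes 0
Maximum depth reached: 6

6


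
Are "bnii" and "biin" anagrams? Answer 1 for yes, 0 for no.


Strings: "bnii", "biin"
Sorted first:  biin
Sorted second: biin
Sorted forms match => anagrams

1


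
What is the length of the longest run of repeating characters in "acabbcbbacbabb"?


Input: "acabbcbbacbabb"
Scanning for longest run:
  Position 1 ('c'): new char, reset run to 1
  Position 2 ('a'): new char, reset run to 1
  Position 3 ('b'): new char, reset run to 1
  Position 4 ('b'): continues run of 'b', length=2
  Position 5 ('c'): new char, reset run to 1
  Position 6 ('b'): new char, reset run to 1
  Position 7 ('b'): continues run of 'b', length=2
  Position 8 ('a'): new char, reset run to 1
  Position 9 ('c'): new char, reset run to 1
  Position 10 ('b'): new char, reset run to 1
  Position 11 ('a'): new char, reset run to 1
  Position 12 ('b'): new char, reset run to 1
  Position 13 ('b'): continues run of 'b', length=2
Longest run: 'b' with length 2

2


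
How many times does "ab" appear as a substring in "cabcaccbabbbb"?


Searching for "ab" in "cabcaccbabbbb"
Scanning each position:
  Position 0: "ca" => no
  Position 1: "ab" => MATCH
  Position 2: "bc" => no
  Position 3: "ca" => no
  Position 4: "ac" => no
  Position 5: "cc" => no
  Position 6: "cb" => no
  Position 7: "ba" => no
  Position 8: "ab" => MATCH
  Position 9: "bb" => no
  Position 10: "bb" => no
  Position 11: "bb" => no
Total occurrences: 2

2


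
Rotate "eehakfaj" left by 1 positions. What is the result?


Input: "eehakfaj", rotate left by 1
First 1 characters: "e"
Remaining characters: "ehakfaj"
Concatenate remaining + first: "ehakfaj" + "e" = "ehakfaje"

ehakfaje


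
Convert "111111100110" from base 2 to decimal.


Input: "111111100110" in base 2
Positional expansion:
  Digit '1' (value 1) x 2^11 = 2048
  Digit '1' (value 1) x 2^10 = 1024
  Digit '1' (value 1) x 2^9 = 512
  Digit '1' (value 1) x 2^8 = 256
  Digit '1' (value 1) x 2^7 = 128
  Digit '1' (value 1) x 2^6 = 64
  Digit '1' (value 1) x 2^5 = 32
  Digit '0' (value 0) x 2^4 = 0
  Digit '0' (value 0) x 2^3 = 0
  Digit '1' (value 1) x 2^2 = 4
  Digit '1' (value 1) x 2^1 = 2
  Digit '0' (value 0) x 2^0 = 0
Sum = 4070

4070


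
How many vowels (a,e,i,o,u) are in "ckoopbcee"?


Input: ckoopbcee
Checking each character:
  'c' at position 0: consonant
  'k' at position 1: consonant
  'o' at position 2: vowel (running total: 1)
  'o' at position 3: vowel (running total: 2)
  'p' at position 4: consonant
  'b' at position 5: consonant
  'c' at position 6: consonant
  'e' at position 7: vowel (running total: 3)
  'e' at position 8: vowel (running total: 4)
Total vowels: 4

4


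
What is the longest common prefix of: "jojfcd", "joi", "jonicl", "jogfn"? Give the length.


Words: jojfcd, joi, jonicl, jogfn
  Position 0: all 'j' => match
  Position 1: all 'o' => match
  Position 2: ('j', 'i', 'n', 'g') => mismatch, stop
LCP = "jo" (length 2)

2


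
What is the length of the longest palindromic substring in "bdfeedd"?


Input: "bdfeedd"
Checking substrings for palindromes:
  [3:5] "ee" (len 2) => palindrome
  [5:7] "dd" (len 2) => palindrome
Longest palindromic substring: "ee" with length 2

2


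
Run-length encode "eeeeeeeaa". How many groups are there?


Input: eeeeeeeaa
Scanning for consecutive runs:
  Group 1: 'e' x 7 (positions 0-6)
  Group 2: 'a' x 2 (positions 7-8)
Total groups: 2

2


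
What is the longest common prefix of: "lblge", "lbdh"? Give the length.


Words: lblge, lbdh
  Position 0: all 'l' => match
  Position 1: all 'b' => match
  Position 2: ('l', 'd') => mismatch, stop
LCP = "lb" (length 2)

2


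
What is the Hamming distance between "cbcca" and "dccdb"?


Comparing "cbcca" and "dccdb" position by position:
  Position 0: 'c' vs 'd' => differ
  Position 1: 'b' vs 'c' => differ
  Position 2: 'c' vs 'c' => same
  Position 3: 'c' vs 'd' => differ
  Position 4: 'a' vs 'b' => differ
Total differences (Hamming distance): 4

4


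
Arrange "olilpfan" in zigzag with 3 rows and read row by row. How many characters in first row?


Zigzag "olilpfan" into 3 rows:
Placing characters:
  'o' => row 0
  'l' => row 1
  'i' => row 2
  'l' => row 1
  'p' => row 0
  'f' => row 1
  'a' => row 2
  'n' => row 1
Rows:
  Row 0: "op"
  Row 1: "llfn"
  Row 2: "ia"
First row length: 2

2


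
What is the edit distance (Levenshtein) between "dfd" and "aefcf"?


Computing edit distance: "dfd" -> "aefcf"
DP table:
           a    e    f    c    f
      0    1    2    3    4    5
  d   1    1    2    3    4    5
  f   2    2    2    2    3    4
  d   3    3    3    3    3    4
Edit distance = dp[3][5] = 4

4


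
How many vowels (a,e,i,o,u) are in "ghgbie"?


Input: ghgbie
Checking each character:
  'g' at position 0: consonant
  'h' at position 1: consonant
  'g' at position 2: consonant
  'b' at position 3: consonant
  'i' at position 4: vowel (running total: 1)
  'e' at position 5: vowel (running total: 2)
Total vowels: 2

2


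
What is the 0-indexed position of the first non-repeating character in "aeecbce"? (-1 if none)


Input: aeecbce
Character frequencies:
  'a': 1
  'b': 1
  'c': 2
  'e': 3
Scanning left to right for freq == 1:
  Position 0 ('a'): unique! => answer = 0

0


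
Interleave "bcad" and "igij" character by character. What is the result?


Interleaving "bcad" and "igij":
  Position 0: 'b' from first, 'i' from second => "bi"
  Position 1: 'c' from first, 'g' from second => "cg"
  Position 2: 'a' from first, 'i' from second => "ai"
  Position 3: 'd' from first, 'j' from second => "dj"
Result: bicgaidj

bicgaidj


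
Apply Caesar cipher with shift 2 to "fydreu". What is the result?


Caesar cipher: shift "fydreu" by 2
  'f' (pos 5) + 2 = pos 7 = 'h'
  'y' (pos 24) + 2 = pos 0 = 'a'
  'd' (pos 3) + 2 = pos 5 = 'f'
  'r' (pos 17) + 2 = pos 19 = 't'
  'e' (pos 4) + 2 = pos 6 = 'g'
  'u' (pos 20) + 2 = pos 22 = 'w'
Result: haftgw

haftgw


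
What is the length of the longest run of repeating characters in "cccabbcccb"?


Input: "cccabbcccb"
Scanning for longest run:
  Position 1 ('c'): continues run of 'c', length=2
  Position 2 ('c'): continues run of 'c', length=3
  Position 3 ('a'): new char, reset run to 1
  Position 4 ('b'): new char, reset run to 1
  Position 5 ('b'): continues run of 'b', length=2
  Position 6 ('c'): new char, reset run to 1
  Position 7 ('c'): continues run of 'c', length=2
  Position 8 ('c'): continues run of 'c', length=3
  Position 9 ('b'): new char, reset run to 1
Longest run: 'c' with length 3

3


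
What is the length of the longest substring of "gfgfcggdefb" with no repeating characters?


Input: "gfgfcggdefb"
Sliding window (track last position of each char):
  Position 0 ('g'): window [0,0] length 1 -- new best
  Position 1 ('f'): window [0,1] length 2 -- new best
  Position 2 ('g'): repeat (last at 0), move window start to 1
  Position 2 ('g'): window [1,2] length 2
  Position 3 ('f'): repeat (last at 1), move window start to 2
  Position 3 ('f'): window [2,3] length 2
  Position 4 ('c'): window [2,4] length 3 -- new best
  Position 5 ('g'): repeat (last at 2), move window start to 3
  Position 5 ('g'): window [3,5] length 3
  Position 6 ('g'): repeat (last at 5), move window start to 6
  Position 6 ('g'): window [6,6] length 1
  Position 7 ('d'): window [6,7] length 2
  Position 8 ('e'): window [6,8] length 3
  Position 9 ('f'): window [6,9] length 4 -- new best
  Position 10 ('b'): window [6,10] length 5 -- new best
Longest substring with no repeats: "gdefb" with length 5

5


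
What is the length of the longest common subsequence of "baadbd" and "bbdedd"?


LCS of "baadbd" and "bbdedd"
DP table:
           b    b    d    e    d    d
      0    0    0    0    0    0    0
  b   0    1    1    1    1    1    1
  a   0    1    1    1    1    1    1
  a   0    1    1    1    1    1    1
  d   0    1    1    2    2    2    2
  b   0    1    2    2    2    2    2
  d   0    1    2    3    3    3    3
LCS length = dp[6][6] = 3

3


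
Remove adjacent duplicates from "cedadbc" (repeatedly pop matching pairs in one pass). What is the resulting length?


Input: cedadbc
Stack-based adjacent duplicate removal:
  Read 'c': push. Stack: c
  Read 'e': push. Stack: ce
  Read 'd': push. Stack: ced
  Read 'a': push. Stack: ceda
  Read 'd': push. Stack: cedad
  Read 'b': push. Stack: cedadb
  Read 'c': push. Stack: cedadbc
Final stack: "cedadbc" (length 7)

7


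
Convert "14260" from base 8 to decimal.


Input: "14260" in base 8
Positional expansion:
  Digit '1' (value 1) x 8^4 = 4096
  Digit '4' (value 4) x 8^3 = 2048
  Digit '2' (value 2) x 8^2 = 128
  Digit '6' (value 6) x 8^1 = 48
  Digit '0' (value 0) x 8^0 = 0
Sum = 6320

6320


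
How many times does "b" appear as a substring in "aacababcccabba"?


Searching for "b" in "aacababcccabba"
Scanning each position:
  Position 0: "a" => no
  Position 1: "a" => no
  Position 2: "c" => no
  Position 3: "a" => no
  Position 4: "b" => MATCH
  Position 5: "a" => no
  Position 6: "b" => MATCH
  Position 7: "c" => no
  Position 8: "c" => no
  Position 9: "c" => no
  Position 10: "a" => no
  Position 11: "b" => MATCH
  Position 12: "b" => MATCH
  Position 13: "a" => no
Total occurrences: 4

4


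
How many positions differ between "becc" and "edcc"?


Comparing "becc" and "edcc" position by position:
  Position 0: 'b' vs 'e' => DIFFER
  Position 1: 'e' vs 'd' => DIFFER
  Position 2: 'c' vs 'c' => same
  Position 3: 'c' vs 'c' => same
Positions that differ: 2

2


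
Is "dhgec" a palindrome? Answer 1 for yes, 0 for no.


Input: dhgec
Reversed: ceghd
  Compare pos 0 ('d') with pos 4 ('c'): MISMATCH
  Compare pos 1 ('h') with pos 3 ('e'): MISMATCH
Result: not a palindrome

0


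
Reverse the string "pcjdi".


Input: pcjdi
Reading characters right to left:
  Position 4: 'i'
  Position 3: 'd'
  Position 2: 'j'
  Position 1: 'c'
  Position 0: 'p'
Reversed: idjcp

idjcp


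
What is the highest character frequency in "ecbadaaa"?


Input: ecbadaaa
Character counts:
  'a': 4
  'b': 1
  'c': 1
  'd': 1
  'e': 1
Maximum frequency: 4

4


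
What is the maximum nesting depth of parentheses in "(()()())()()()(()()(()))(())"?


Input: "(()()())()()()(()()(()))(())"
Tracking depth:
  Position 0 '(': depth becomes 1
  Position 1 '(': depth becomes 2
  Position 2 ')': depth becomes 1
  Position 3 '(': depth becomes 2
  Position 4 ')': depth becomes 1
  Position 5 '(': depth becomes 2
  Position 6 ')': depth becomes 1
  Position 7 ')': depth becomes 0
  Position 8 '(': depth becomes 1
  Position 9 ')': depth becomes 0
  Position 10 '(': depth becomes 1
  Position 11 ')': depth becomes 0
  Position 12 '(': depth becomes 1
  Position 13 ')': depth becomes 0
  Position 14 '(': depth becomes 1
  Position 15 '(': depth becomes 2
  Position 16 ')': depth becomes 1
  Position 17 '(': depth becomes 2
  Position 18 ')': depth becomes 1
  Position 19 '(': depth becomes 2
  Position 20 '(': depth becomes 3
  Position 21 ')': depth becomes 2
  Position 22 ')': depth becomes 1
  Position 23 ')': depth becomes 0
  Position 24 '(': depth becomes 1
  Position 25 '(': depth becomes 2
  Position 26 ')': depth becomes 1
  Position 27 ')': depth becomes 0
Maximum depth reached: 3

3


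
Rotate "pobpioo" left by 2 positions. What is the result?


Input: "pobpioo", rotate left by 2
First 2 characters: "po"
Remaining characters: "bpioo"
Concatenate remaining + first: "bpioo" + "po" = "bpioopo"

bpioopo


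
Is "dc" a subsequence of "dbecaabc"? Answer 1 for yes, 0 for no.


Check if "dc" is a subsequence of "dbecaabc"
Greedy scan:
  Position 0 ('d'): matches sub[0] = 'd'
  Position 1 ('b'): no match needed
  Position 2 ('e'): no match needed
  Position 3 ('c'): matches sub[1] = 'c'
  Position 4 ('a'): no match needed
  Position 5 ('a'): no match needed
  Position 6 ('b'): no match needed
  Position 7 ('c'): no match needed
All 2 characters matched => is a subsequence

1


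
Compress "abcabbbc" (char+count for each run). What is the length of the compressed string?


Input: abcabbbc
Runs:
  'a' x 1 => "a1"
  'b' x 1 => "b1"
  'c' x 1 => "c1"
  'a' x 1 => "a1"
  'b' x 3 => "b3"
  'c' x 1 => "c1"
Compressed: "a1b1c1a1b3c1"
Compressed length: 12

12


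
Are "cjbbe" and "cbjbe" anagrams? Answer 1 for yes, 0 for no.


Strings: "cjbbe", "cbjbe"
Sorted first:  bbcej
Sorted second: bbcej
Sorted forms match => anagrams

1


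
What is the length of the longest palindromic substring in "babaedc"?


Input: "babaedc"
Checking substrings for palindromes:
  [0:3] "bab" (len 3) => palindrome
  [1:4] "aba" (len 3) => palindrome
Longest palindromic substring: "bab" with length 3

3


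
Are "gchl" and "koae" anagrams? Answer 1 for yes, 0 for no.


Strings: "gchl", "koae"
Sorted first:  cghl
Sorted second: aeko
Differ at position 0: 'c' vs 'a' => not anagrams

0


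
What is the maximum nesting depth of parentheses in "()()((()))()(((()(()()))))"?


Input: "()()((()))()(((()(()()))))"
Tracking depth:
  Position 0 '(': depth becomes 1
  Position 1 ')': depth becomes 0
  Position 2 '(': depth becomes 1
  Position 3 ')': depth becomes 0
  Position 4 '(': depth becomes 1
  Position 5 '(': depth becomes 2
  Position 6 '(': depth becomes 3
  Position 7 ')': depth becomes 2
  Position 8 ')': depth becomes 1
  Position 9 ')': depth becomes 0
  Position 10 '(': depth becomes 1
  Position 11 ')': depth becomes 0
  Position 12 '(': depth becomes 1
  Position 13 '(': depth becomes 2
  Position 14 '(': depth becomes 3
  Position 15 '(': depth becomes 4
  Position 16 ')': depth becomes 3
  Position 17 '(': depth becomes 4
  Position 18 '(': depth becomes 5
  Position 19 ')': depth becomes 4
  Position 20 '(': depth becomes 5
  Position 21 ')': depth becomes 4
  Position 22 ')': depth becomes 3
  Position 23 ')': depth becomes 2
  Position 24 ')': depth becomes 1
  Position 25 ')': depth becomes 0
Maximum depth reached: 5

5


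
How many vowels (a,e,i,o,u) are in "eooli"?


Input: eooli
Checking each character:
  'e' at position 0: vowel (running total: 1)
  'o' at position 1: vowel (running total: 2)
  'o' at position 2: vowel (running total: 3)
  'l' at position 3: consonant
  'i' at position 4: vowel (running total: 4)
Total vowels: 4

4


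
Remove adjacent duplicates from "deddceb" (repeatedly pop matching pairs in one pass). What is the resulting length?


Input: deddceb
Stack-based adjacent duplicate removal:
  Read 'd': push. Stack: d
  Read 'e': push. Stack: de
  Read 'd': push. Stack: ded
  Read 'd': matches stack top 'd' => pop. Stack: de
  Read 'c': push. Stack: dec
  Read 'e': push. Stack: dece
  Read 'b': push. Stack: deceb
Final stack: "deceb" (length 5)

5


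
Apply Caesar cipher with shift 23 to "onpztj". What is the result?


Caesar cipher: shift "onpztj" by 23
  'o' (pos 14) + 23 = pos 11 = 'l'
  'n' (pos 13) + 23 = pos 10 = 'k'
  'p' (pos 15) + 23 = pos 12 = 'm'
  'z' (pos 25) + 23 = pos 22 = 'w'
  't' (pos 19) + 23 = pos 16 = 'q'
  'j' (pos 9) + 23 = pos 6 = 'g'
Result: lkmwqg

lkmwqg


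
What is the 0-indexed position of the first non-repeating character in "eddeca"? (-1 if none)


Input: eddeca
Character frequencies:
  'a': 1
  'c': 1
  'd': 2
  'e': 2
Scanning left to right for freq == 1:
  Position 0 ('e'): freq=2, skip
  Position 1 ('d'): freq=2, skip
  Position 2 ('d'): freq=2, skip
  Position 3 ('e'): freq=2, skip
  Position 4 ('c'): unique! => answer = 4

4


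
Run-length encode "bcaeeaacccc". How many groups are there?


Input: bcaeeaacccc
Scanning for consecutive runs:
  Group 1: 'b' x 1 (positions 0-0)
  Group 2: 'c' x 1 (positions 1-1)
  Group 3: 'a' x 1 (positions 2-2)
  Group 4: 'e' x 2 (positions 3-4)
  Group 5: 'a' x 2 (positions 5-6)
  Group 6: 'c' x 4 (positions 7-10)
Total groups: 6

6


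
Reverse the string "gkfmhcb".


Input: gkfmhcb
Reading characters right to left:
  Position 6: 'b'
  Position 5: 'c'
  Position 4: 'h'
  Position 3: 'm'
  Position 2: 'f'
  Position 1: 'k'
  Position 0: 'g'
Reversed: bchmfkg

bchmfkg


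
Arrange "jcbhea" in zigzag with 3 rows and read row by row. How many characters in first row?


Zigzag "jcbhea" into 3 rows:
Placing characters:
  'j' => row 0
  'c' => row 1
  'b' => row 2
  'h' => row 1
  'e' => row 0
  'a' => row 1
Rows:
  Row 0: "je"
  Row 1: "cha"
  Row 2: "b"
First row length: 2

2


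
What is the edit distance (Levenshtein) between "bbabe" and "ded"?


Computing edit distance: "bbabe" -> "ded"
DP table:
           d    e    d
      0    1    2    3
  b   1    1    2    3
  b   2    2    2    3
  a   3    3    3    3
  b   4    4    4    4
  e   5    5    4    5
Edit distance = dp[5][3] = 5

5


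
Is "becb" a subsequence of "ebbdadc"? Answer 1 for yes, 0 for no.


Check if "becb" is a subsequence of "ebbdadc"
Greedy scan:
  Position 0 ('e'): no match needed
  Position 1 ('b'): matches sub[0] = 'b'
  Position 2 ('b'): no match needed
  Position 3 ('d'): no match needed
  Position 4 ('a'): no match needed
  Position 5 ('d'): no match needed
  Position 6 ('c'): no match needed
Only matched 1/4 characters => not a subsequence

0


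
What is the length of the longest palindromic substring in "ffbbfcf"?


Input: "ffbbfcf"
Checking substrings for palindromes:
  [1:5] "fbbf" (len 4) => palindrome
  [4:7] "fcf" (len 3) => palindrome
  [0:2] "ff" (len 2) => palindrome
  [2:4] "bb" (len 2) => palindrome
Longest palindromic substring: "fbbf" with length 4

4


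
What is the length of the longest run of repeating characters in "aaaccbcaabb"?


Input: "aaaccbcaabb"
Scanning for longest run:
  Position 1 ('a'): continues run of 'a', length=2
  Position 2 ('a'): continues run of 'a', length=3
  Position 3 ('c'): new char, reset run to 1
  Position 4 ('c'): continues run of 'c', length=2
  Position 5 ('b'): new char, reset run to 1
  Position 6 ('c'): new char, reset run to 1
  Position 7 ('a'): new char, reset run to 1
  Position 8 ('a'): continues run of 'a', length=2
  Position 9 ('b'): new char, reset run to 1
  Position 10 ('b'): continues run of 'b', length=2
Longest run: 'a' with length 3

3


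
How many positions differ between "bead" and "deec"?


Comparing "bead" and "deec" position by position:
  Position 0: 'b' vs 'd' => DIFFER
  Position 1: 'e' vs 'e' => same
  Position 2: 'a' vs 'e' => DIFFER
  Position 3: 'd' vs 'c' => DIFFER
Positions that differ: 3

3


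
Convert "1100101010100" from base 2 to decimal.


Input: "1100101010100" in base 2
Positional expansion:
  Digit '1' (value 1) x 2^12 = 4096
  Digit '1' (value 1) x 2^11 = 2048
  Digit '0' (value 0) x 2^10 = 0
  Digit '0' (value 0) x 2^9 = 0
  Digit '1' (value 1) x 2^8 = 256
  Digit '0' (value 0) x 2^7 = 0
  Digit '1' (value 1) x 2^6 = 64
  Digit '0' (value 0) x 2^5 = 0
  Digit '1' (value 1) x 2^4 = 16
  Digit '0' (value 0) x 2^3 = 0
  Digit '1' (value 1) x 2^2 = 4
  Digit '0' (value 0) x 2^1 = 0
  Digit '0' (value 0) x 2^0 = 0
Sum = 6484

6484


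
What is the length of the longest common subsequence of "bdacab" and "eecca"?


LCS of "bdacab" and "eecca"
DP table:
           e    e    c    c    a
      0    0    0    0    0    0
  b   0    0    0    0    0    0
  d   0    0    0    0    0    0
  a   0    0    0    0    0    1
  c   0    0    0    1    1    1
  a   0    0    0    1    1    2
  b   0    0    0    1    1    2
LCS length = dp[6][5] = 2

2


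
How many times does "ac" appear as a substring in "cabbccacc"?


Searching for "ac" in "cabbccacc"
Scanning each position:
  Position 0: "ca" => no
  Position 1: "ab" => no
  Position 2: "bb" => no
  Position 3: "bc" => no
  Position 4: "cc" => no
  Position 5: "ca" => no
  Position 6: "ac" => MATCH
  Position 7: "cc" => no
Total occurrences: 1

1


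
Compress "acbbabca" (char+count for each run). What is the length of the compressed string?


Input: acbbabca
Runs:
  'a' x 1 => "a1"
  'c' x 1 => "c1"
  'b' x 2 => "b2"
  'a' x 1 => "a1"
  'b' x 1 => "b1"
  'c' x 1 => "c1"
  'a' x 1 => "a1"
Compressed: "a1c1b2a1b1c1a1"
Compressed length: 14

14


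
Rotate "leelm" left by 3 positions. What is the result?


Input: "leelm", rotate left by 3
First 3 characters: "lee"
Remaining characters: "lm"
Concatenate remaining + first: "lm" + "lee" = "lmlee"

lmlee


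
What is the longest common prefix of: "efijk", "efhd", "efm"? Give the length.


Words: efijk, efhd, efm
  Position 0: all 'e' => match
  Position 1: all 'f' => match
  Position 2: ('i', 'h', 'm') => mismatch, stop
LCP = "ef" (length 2)

2


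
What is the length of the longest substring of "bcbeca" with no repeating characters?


Input: "bcbeca"
Sliding window (track last position of each char):
  Position 0 ('b'): window [0,0] length 1 -- new best
  Position 1 ('c'): window [0,1] length 2 -- new best
  Position 2 ('b'): repeat (last at 0), move window start to 1
  Position 2 ('b'): window [1,2] length 2
  Position 3 ('e'): window [1,3] length 3 -- new best
  Position 4 ('c'): repeat (last at 1), move window start to 2
  Position 4 ('c'): window [2,4] length 3
  Position 5 ('a'): window [2,5] length 4 -- new best
Longest substring with no repeats: "beca" with length 4

4


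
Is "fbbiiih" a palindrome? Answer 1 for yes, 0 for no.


Input: fbbiiih
Reversed: hiiibbf
  Compare pos 0 ('f') with pos 6 ('h'): MISMATCH
  Compare pos 1 ('b') with pos 5 ('i'): MISMATCH
  Compare pos 2 ('b') with pos 4 ('i'): MISMATCH
Result: not a palindrome

0


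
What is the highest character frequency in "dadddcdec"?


Input: dadddcdec
Character counts:
  'a': 1
  'c': 2
  'd': 5
  'e': 1
Maximum frequency: 5

5


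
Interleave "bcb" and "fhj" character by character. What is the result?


Interleaving "bcb" and "fhj":
  Position 0: 'b' from first, 'f' from second => "bf"
  Position 1: 'c' from first, 'h' from second => "ch"
  Position 2: 'b' from first, 'j' from second => "bj"
Result: bfchbj

bfchbj


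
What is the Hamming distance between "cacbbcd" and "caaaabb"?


Comparing "cacbbcd" and "caaaabb" position by position:
  Position 0: 'c' vs 'c' => same
  Position 1: 'a' vs 'a' => same
  Position 2: 'c' vs 'a' => differ
  Position 3: 'b' vs 'a' => differ
  Position 4: 'b' vs 'a' => differ
  Position 5: 'c' vs 'b' => differ
  Position 6: 'd' vs 'b' => differ
Total differences (Hamming distance): 5

5
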